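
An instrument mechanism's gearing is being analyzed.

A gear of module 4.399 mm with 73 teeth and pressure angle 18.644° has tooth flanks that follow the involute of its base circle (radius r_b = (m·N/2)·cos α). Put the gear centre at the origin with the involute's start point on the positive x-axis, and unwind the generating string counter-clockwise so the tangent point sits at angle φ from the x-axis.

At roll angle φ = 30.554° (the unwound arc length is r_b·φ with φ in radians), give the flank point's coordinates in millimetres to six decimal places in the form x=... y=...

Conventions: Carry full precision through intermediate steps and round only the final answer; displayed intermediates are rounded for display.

topology: single-mesh involute geometry — m = 4.399, N = 73
pitch radius r_p = m·N/2 = 4.399·73/2 = 160.563500
base radius r_b = r_p·cos α = 160.563500·cos 18.644° = 152.137639
roll angle φ = 30.554° = 0.53326790 rad
x = r_b·(cos φ + φ·sin φ) = 172.255907
y = r_b·(sin φ − φ·cos φ) = 7.473962

x=172.255907 y=7.473962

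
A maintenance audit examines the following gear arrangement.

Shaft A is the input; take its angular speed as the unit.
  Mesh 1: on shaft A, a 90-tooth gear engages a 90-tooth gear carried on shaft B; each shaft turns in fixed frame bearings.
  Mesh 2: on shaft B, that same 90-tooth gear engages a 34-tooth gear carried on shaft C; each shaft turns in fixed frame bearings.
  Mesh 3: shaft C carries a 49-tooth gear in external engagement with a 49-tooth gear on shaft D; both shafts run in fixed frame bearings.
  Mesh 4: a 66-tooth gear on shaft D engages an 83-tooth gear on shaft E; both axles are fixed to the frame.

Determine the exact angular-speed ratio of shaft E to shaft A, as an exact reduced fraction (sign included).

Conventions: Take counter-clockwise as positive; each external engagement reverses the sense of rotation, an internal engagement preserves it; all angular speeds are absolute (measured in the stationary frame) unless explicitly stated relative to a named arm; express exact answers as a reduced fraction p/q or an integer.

2970/1411

class = fixed-axis compound train [4 meshes; 4 ratios multiply, 4 sense flips]
mesh 1 [90T→90T]: running ratio 1, sense −
mesh 2 [90T→34T]: running ratio 45/17, sense +
mesh 3 [49T→49T]: running ratio 45/17, sense −
mesh 4 [66T→83T]: running ratio 2970/1411, sense +
ω_out/ω_in = 2970/1411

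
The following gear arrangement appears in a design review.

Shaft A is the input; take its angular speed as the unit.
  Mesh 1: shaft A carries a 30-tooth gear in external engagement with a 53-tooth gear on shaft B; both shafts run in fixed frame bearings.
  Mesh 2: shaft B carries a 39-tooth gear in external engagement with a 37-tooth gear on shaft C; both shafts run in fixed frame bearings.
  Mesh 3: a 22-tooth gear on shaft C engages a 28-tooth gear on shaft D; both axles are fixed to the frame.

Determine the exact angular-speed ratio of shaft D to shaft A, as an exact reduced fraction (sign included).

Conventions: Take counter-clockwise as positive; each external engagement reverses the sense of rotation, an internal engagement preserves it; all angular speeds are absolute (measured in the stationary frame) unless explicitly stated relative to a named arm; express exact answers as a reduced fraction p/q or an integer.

class = fixed-axis compound train [3 meshes; 3 ratios multiply, 3 sense flips]
mesh 1 [30T→53T]: running ratio 30/53, sense −
mesh 2 [39T→37T]: running ratio 1170/1961, sense +
mesh 3 [22T→28T]: running ratio 6435/13727, sense −
ω_out/ω_in = -6435/13727

-6435/13727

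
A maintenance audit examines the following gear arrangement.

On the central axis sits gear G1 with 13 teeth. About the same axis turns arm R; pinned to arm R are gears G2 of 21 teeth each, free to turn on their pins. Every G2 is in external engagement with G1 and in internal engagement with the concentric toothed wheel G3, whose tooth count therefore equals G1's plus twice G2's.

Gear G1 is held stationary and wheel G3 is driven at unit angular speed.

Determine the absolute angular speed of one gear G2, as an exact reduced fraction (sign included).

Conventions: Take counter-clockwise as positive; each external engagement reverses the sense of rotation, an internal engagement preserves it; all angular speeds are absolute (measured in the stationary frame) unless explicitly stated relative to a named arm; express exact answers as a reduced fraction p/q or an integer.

recognized (axles ride arm R): planetary set, 13/21/55 teeth
ring teeth: 13 + 2·21 = 55
13(ω_sun−ω_arm) = −55(ω_ring−ω_arm),  ω_sun = 0, ω_ring = 1
13(0−ω_arm) = −55(1−ω_arm)  ⇒  68·ω_arm = 55  ⇒  ω_arm = 55/68
sun–planet mesh: 13·(0−55/68) = −21·(ω_p−ω_arm)  ⇒  ω_p−ω_arm = 715/1428
ω_p = 55/68 + 715/1428 = 55/42
exact speed ratio = 55/42

55/42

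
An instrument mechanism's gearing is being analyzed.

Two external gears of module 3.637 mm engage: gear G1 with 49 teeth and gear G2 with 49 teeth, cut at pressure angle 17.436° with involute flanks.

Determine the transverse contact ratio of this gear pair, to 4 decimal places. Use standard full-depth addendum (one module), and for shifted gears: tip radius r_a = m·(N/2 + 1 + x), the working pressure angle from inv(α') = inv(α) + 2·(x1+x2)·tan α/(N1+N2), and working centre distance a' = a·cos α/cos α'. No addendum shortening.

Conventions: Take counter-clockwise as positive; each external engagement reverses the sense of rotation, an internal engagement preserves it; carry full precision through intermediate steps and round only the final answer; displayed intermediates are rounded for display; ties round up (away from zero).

single-mesh involute tooth geometry (49T engaging 49T at module 3.637)
base radii: r_b1 = 85.012257, r_b2 = 85.012257
tip radii: r_a1 = 92.743500, r_a2 = 92.743500
no profile shift: α' = α, a' = a
action lengths: √(r_a1²−r_b1²) = 37.071189, √(r_a2²−r_b2²) = 37.071189
base pitch p_b = π·m·cos α = 10.900975
CR = (37.071189 + 37.071189 − 178.213000·sin 17.43600°)/10.900975 = 1.902819
contact ratio ≈ 1.9028

1.9028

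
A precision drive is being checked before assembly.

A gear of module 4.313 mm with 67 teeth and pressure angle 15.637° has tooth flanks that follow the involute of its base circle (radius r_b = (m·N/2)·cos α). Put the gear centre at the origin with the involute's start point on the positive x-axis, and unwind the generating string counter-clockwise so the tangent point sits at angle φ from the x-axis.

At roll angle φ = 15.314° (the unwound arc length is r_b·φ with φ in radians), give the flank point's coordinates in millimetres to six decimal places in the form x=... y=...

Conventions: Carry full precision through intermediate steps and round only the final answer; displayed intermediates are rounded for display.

recognized (one wheel, involute flank): single-mesh tooth geometry, m = 4.313, N = 67
pitch radius r_p = m·N/2 = 4.313·67/2 = 144.485500
base radius r_b = r_p·cos α = 144.485500·cos 15.637° = 139.137905
roll angle φ = 15.314° = 0.26727972 rad
x = r_b·(cos φ + φ·sin φ) = 144.019394
y = r_b·(sin φ − φ·cos φ) = 0.879258

x=144.019394 y=0.879258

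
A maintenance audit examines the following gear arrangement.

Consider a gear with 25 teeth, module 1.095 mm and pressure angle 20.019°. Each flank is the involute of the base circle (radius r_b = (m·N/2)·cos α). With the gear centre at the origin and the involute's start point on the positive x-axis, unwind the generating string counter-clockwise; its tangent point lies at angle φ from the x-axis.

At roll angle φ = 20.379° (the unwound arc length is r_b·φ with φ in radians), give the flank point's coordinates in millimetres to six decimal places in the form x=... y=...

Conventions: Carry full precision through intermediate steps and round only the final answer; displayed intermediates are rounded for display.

x=13.648424 y=0.190464

recognized (one wheel, involute flank): single-mesh tooth geometry, m = 1.095, N = 25
pitch radius r_p = m·N/2 = 1.095·25/2 = 13.687500
base radius r_b = r_p·cos α = 13.687500·cos 20.019° = 12.860490
roll angle φ = 20.379° = 0.35568065 rad
x = r_b·(cos φ + φ·sin φ) = 13.648424
y = r_b·(sin φ − φ·cos φ) = 0.190464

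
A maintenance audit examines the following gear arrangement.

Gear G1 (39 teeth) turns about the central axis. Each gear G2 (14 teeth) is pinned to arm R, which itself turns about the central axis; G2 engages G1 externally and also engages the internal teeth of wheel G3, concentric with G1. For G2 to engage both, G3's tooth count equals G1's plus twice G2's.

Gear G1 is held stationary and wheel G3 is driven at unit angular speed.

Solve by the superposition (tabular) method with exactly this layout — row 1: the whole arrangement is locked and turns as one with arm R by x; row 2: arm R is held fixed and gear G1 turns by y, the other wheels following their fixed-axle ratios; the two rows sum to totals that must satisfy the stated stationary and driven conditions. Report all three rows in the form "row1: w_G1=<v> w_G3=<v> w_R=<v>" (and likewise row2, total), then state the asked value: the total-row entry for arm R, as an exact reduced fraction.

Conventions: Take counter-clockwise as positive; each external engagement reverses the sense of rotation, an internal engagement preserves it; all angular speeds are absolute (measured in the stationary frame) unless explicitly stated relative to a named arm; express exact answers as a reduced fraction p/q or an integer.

planetary set (39T centre, 14T on arm, 67T internal) — Willis relation
row 1: whole set turns with the arm by x
superposition row 2 [arm held]: sun y, ring −(39/67)·y, arm 0
boundary: total ω_sun = x + y = 0 and total ω_ring = x − (39/67)·y = 1  ⇒  y = -67/106, x = 67/106
row 2 ring = −(39/67)·(-67/106) = 39/106
totals (row 1 + row 2): sun 67/106 + (-67/106) = 0, ring 67/106 + 39/106 = 1, arm 67/106 + 0 = 67/106
asked cell (total, arm) = 67/106

row1: w_G1=67/106 w_G3=67/106 w_R=67/106
row2: w_G1=-67/106 w_G3=39/106 w_R=0
total: w_G1=0 w_G3=1 w_R=67/106
asked value: 67/106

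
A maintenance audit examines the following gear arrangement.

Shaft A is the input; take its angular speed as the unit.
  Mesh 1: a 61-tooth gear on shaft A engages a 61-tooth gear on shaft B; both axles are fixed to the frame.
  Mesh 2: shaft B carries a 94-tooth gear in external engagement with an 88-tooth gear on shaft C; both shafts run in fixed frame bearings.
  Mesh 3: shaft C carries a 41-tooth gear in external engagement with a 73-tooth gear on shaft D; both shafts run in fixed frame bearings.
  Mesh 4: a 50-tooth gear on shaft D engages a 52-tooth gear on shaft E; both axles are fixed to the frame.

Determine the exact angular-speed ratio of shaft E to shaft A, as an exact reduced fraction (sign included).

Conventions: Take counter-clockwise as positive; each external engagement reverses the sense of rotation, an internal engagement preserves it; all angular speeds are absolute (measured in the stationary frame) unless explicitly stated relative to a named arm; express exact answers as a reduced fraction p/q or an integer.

48175/83512

class = fixed-axis compound train [4 meshes; 4 ratios multiply, 4 sense flips]
mesh 1 [61T→61T]: running ratio 1, sense −
mesh 2 [94T→88T]: running ratio 47/44, sense +
mesh 3 [41T→73T]: running ratio 1927/3212, sense −
mesh 4 [50T→52T]: running ratio 48175/83512, sense +
ω_out/ω_in = 48175/83512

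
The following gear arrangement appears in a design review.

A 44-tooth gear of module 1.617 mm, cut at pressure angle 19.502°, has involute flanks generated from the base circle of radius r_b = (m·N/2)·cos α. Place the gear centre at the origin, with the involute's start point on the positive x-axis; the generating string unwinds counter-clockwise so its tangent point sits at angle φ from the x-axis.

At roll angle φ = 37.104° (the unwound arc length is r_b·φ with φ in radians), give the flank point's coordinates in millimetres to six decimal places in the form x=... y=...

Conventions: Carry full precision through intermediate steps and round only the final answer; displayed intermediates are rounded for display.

x=39.844298 y=2.910204

class = single-mesh tooth geometry [base-circle involute, m = 1.617, 44T]
pitch radius r_p = m·N/2 = 1.617·44/2 = 35.574000
base radius r_b = r_p·cos α = 35.574000·cos 19.502° = 33.533114
roll angle φ = 37.104° = 0.64758697 rad
x = r_b·(cos φ + φ·sin φ) = 39.844298
y = r_b·(sin φ − φ·cos φ) = 2.910204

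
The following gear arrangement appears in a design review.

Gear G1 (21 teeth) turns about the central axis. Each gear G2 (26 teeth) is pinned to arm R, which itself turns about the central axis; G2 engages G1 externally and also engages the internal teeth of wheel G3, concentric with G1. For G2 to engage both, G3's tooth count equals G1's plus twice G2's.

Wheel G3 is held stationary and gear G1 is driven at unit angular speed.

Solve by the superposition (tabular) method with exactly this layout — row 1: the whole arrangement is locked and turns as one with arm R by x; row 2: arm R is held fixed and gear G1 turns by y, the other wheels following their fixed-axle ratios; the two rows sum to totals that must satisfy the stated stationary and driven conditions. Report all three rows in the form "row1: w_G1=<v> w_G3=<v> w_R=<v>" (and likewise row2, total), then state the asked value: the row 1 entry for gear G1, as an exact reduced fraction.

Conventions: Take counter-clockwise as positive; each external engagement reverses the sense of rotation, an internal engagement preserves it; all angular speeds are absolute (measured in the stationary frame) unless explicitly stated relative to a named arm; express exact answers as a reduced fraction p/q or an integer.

row1: w_G1=21/94 w_G3=21/94 w_R=21/94
row2: w_G1=73/94 w_G3=-21/94 w_R=0
total: w_G1=1 w_G3=0 w_R=21/94
asked value: 21/94

topology: planetary set — G1 21T / G2 26T / G3 73T, arm = carrier (Willis)
row 1: whole set turns with the arm by x
row 2 — arm fixed, fixed-axis ratios: sun y, ring −(21/73)·y, arm 0
boundary: total ω_ring = x − (21/73)·y = 0 and total ω_sun = x + y = 1  ⇒  y = 73/94, x = 21/94
row 2 ring = −(21/73)·73/94 = -21/94
totals (row 1 + row 2): sun 21/94 + 73/94 = 1, ring 21/94 + (-21/94) = 0, arm 21/94 + 0 = 21/94
asked cell (row1, sun) = 21/94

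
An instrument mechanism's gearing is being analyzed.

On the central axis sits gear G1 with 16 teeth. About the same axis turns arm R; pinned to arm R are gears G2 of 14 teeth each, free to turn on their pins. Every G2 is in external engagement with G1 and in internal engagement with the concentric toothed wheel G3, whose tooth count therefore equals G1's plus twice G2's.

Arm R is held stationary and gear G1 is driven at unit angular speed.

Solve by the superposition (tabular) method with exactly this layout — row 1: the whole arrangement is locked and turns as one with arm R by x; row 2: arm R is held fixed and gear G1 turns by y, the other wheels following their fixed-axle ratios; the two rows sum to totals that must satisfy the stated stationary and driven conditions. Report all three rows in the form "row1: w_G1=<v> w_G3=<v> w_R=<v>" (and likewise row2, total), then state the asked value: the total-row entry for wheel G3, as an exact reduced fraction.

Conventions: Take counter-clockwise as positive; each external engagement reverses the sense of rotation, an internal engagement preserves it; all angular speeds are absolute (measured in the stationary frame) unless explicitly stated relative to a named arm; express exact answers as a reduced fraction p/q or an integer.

planetary set (16T centre, 14T on arm, 44T internal) — Willis relation
row 1: whole set turns with the arm by x
superposition row 2 [arm held]: sun y, ring −(16/44)·y, arm 0
boundary: total ω_arm = x = 0 and total ω_sun = x + y = 1  ⇒  y = 1, x = 0
row 2 ring = −(16/44)·1 = -4/11
totals (row 1 + row 2): sun 0 + 1 = 1, ring 0 + (-4/11) = -4/11, arm 0 + 0 = 0
asked cell (total, ring) = -4/11

row1: w_G1=0 w_G3=0 w_R=0
row2: w_G1=1 w_G3=-4/11 w_R=0
total: w_G1=1 w_G3=-4/11 w_R=0
asked value: -4/11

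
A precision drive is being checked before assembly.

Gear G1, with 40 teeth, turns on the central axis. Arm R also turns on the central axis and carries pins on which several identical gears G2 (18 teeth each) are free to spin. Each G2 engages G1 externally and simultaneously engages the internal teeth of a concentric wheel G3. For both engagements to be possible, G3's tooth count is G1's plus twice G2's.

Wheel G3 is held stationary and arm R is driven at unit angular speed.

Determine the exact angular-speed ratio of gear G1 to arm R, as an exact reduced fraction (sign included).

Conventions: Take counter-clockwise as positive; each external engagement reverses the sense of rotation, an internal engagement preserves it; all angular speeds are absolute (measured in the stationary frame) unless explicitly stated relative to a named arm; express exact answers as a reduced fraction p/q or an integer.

29/10

recognized (axles ride arm R): planetary set, 40/18/76 teeth
ring teeth: 40 + 2·18 = 76
40(ω_sun−ω_arm) = −76(ω_ring−ω_arm),  ω_ring = 0, ω_arm = 1
ω_sun = 1 − (76/40)(0−1) = 29/10
ω_out/ω_in = 29/10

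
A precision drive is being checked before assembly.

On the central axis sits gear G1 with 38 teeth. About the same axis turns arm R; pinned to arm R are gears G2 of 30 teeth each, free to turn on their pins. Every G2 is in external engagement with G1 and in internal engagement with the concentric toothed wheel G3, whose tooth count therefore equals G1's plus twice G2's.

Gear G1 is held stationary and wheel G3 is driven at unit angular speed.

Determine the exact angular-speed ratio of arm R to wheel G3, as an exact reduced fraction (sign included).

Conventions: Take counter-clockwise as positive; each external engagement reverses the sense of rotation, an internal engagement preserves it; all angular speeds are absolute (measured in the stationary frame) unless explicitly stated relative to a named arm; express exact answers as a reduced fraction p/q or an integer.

recognized (axles ride arm R): planetary set, 38/30/98 teeth
ring teeth: 38 + 2·30 = 98
38(ω_sun−ω_arm) = −98(ω_ring−ω_arm),  ω_sun = 0, ω_ring = 1
38(0−ω_arm) = −98(1−ω_arm)  ⇒  136·ω_arm = 98  ⇒  ω_arm = 49/68
ω_out/ω_in = 49/68

49/68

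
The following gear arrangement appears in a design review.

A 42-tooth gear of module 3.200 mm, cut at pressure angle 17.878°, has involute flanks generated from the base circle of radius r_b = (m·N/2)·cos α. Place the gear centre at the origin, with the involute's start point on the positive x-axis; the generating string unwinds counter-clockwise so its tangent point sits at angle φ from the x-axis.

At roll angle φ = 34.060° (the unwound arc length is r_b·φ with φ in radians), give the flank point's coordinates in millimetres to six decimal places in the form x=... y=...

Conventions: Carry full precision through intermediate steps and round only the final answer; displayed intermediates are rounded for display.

x=74.276444 y=4.322095

single-mesh involute tooth geometry (42T wheel at module 3.200)
pitch radius r_p = m·N/2 = 3.200·42/2 = 67.200000
base radius r_b = r_p·cos α = 67.200000·cos 17.878° = 63.955070
roll angle φ = 34.060° = 0.59445914 rad
x = r_b·(cos φ + φ·sin φ) = 74.276444
y = r_b·(sin φ − φ·cos φ) = 4.322095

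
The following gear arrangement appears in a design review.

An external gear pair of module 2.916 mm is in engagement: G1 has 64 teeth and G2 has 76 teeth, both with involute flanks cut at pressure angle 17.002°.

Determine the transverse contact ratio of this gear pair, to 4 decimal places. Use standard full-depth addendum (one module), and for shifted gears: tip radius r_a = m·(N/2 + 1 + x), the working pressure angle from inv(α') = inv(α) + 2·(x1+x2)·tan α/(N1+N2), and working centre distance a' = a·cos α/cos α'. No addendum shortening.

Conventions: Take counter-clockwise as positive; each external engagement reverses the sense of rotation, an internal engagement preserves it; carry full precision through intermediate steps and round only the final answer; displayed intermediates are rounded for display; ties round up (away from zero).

recognized (one external pair, fixed centres): single-mesh tooth geometry, m = 2.916, N1 = 64, N2 = 76
base radii: r_b1 = 89.233757, r_b2 = 105.965086
tip radii: r_a1 = 96.228000, r_a2 = 113.724000
no profile shift: α' = α, a' = a
action lengths: √(r_a1²−r_b1²) = 36.016171, √(r_a2²−r_b2²) = 41.286180
base pitch p_b = π·m·cos α = 8.760504
CR = (36.016171 + 41.286180 − 204.120000·sin 17.00200°)/8.760504 = 2.010915
contact ratio ≈ 2.0109

2.0109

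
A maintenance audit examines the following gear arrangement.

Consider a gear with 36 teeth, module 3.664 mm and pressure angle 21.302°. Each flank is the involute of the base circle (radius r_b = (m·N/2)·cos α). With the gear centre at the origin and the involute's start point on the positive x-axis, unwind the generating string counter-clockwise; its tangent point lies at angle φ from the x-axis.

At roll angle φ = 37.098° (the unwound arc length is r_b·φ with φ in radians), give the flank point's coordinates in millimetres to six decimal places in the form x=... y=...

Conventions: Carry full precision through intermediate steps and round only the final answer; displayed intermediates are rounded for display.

x=73.007351 y=5.330144

topology: single-mesh involute geometry — m = 3.664, N = 36
pitch radius r_p = m·N/2 = 3.664·36/2 = 65.952000
base radius r_b = r_p·cos α = 65.952000·cos 21.302° = 61.446064
roll angle φ = 37.098° = 0.64748225 rad
x = r_b·(cos φ + φ·sin φ) = 73.007351
y = r_b·(sin φ − φ·cos φ) = 5.330144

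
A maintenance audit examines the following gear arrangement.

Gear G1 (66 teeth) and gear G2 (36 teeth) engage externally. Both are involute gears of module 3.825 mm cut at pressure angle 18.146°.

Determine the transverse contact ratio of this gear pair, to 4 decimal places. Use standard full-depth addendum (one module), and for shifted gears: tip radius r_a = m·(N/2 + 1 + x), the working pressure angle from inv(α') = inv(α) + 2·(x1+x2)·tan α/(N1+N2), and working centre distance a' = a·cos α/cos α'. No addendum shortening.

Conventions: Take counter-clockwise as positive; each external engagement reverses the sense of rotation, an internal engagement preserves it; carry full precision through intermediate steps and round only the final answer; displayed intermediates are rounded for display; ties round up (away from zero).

single-mesh involute tooth geometry (66T engaging 36T at module 3.825)
base radii: r_b1 = 119.947326, r_b2 = 65.425814
tip radii: r_a1 = 130.050000, r_a2 = 72.675000
no profile shift: α' = α, a' = a
action lengths: √(r_a1²−r_b1²) = 50.255762, √(r_a2²−r_b2²) = 31.640457
base pitch p_b = π·m·cos α = 11.418959
CR = (50.255762 + 31.640457 − 195.075000·sin 18.14600°)/11.418959 = 1.851497
contact ratio ≈ 1.8515

1.8515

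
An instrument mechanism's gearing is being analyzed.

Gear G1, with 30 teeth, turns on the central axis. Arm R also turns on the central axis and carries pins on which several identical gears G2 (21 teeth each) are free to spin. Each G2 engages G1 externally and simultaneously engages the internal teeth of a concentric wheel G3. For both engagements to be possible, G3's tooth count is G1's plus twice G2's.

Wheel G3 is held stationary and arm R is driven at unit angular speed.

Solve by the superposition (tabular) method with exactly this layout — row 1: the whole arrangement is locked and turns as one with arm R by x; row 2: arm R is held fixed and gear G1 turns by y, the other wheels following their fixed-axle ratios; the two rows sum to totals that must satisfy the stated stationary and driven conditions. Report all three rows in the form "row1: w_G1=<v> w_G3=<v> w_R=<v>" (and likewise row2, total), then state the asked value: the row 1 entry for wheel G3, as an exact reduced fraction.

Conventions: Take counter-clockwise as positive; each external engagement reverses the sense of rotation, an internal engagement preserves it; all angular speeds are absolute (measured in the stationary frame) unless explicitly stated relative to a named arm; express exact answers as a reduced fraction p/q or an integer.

recognized (axles ride arm R): planetary set, 30/21/72 teeth
row 1 (train locked, turned with arm): all members turn x
row 2 (arm held, sun turns y): ω_ring = −(30/72)·y, ω_arm = 0
boundary: total ω_ring = x − (30/72)·y = 0 and total ω_arm = x = 1  ⇒  y = 12/5, x = 1
row 2 ring = −(30/72)·12/5 = -1
totals (row 1 + row 2): sun 1 + 12/5 = 17/5, ring 1 + (-1) = 0, arm 1 + 0 = 1
asked cell (row1, ring) = 1

row1: w_G1=1 w_G3=1 w_R=1
row2: w_G1=12/5 w_G3=-1 w_R=0
total: w_G1=17/5 w_G3=0 w_R=1
asked value: 1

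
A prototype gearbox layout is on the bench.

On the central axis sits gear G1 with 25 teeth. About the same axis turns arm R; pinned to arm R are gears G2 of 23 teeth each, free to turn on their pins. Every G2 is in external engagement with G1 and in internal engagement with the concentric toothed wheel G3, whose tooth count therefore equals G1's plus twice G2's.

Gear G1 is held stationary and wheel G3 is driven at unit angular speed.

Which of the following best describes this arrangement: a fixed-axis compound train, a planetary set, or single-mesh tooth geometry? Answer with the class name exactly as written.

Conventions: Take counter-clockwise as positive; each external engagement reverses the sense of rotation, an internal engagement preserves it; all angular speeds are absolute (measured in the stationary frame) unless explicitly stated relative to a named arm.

planetary set

class = planetary set [G3 = 25+2·23 = 71; Willis about the carrier]
classification: planetary set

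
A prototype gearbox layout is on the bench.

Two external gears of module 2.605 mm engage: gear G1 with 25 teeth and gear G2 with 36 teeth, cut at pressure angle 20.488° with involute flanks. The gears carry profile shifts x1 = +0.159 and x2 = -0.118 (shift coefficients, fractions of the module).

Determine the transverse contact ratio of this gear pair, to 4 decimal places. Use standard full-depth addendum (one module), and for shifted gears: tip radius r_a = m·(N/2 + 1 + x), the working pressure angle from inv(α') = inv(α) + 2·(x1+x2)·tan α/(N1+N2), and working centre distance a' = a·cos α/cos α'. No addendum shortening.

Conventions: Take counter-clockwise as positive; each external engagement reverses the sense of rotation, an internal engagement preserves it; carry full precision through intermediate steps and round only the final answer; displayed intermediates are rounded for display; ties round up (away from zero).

single-mesh involute tooth geometry (25T engaging 36T at module 2.605)
base radii: r_b1 = 30.502776, r_b2 = 43.923997
tip radii: r_a1 = 35.581695, r_a2 = 49.187610
inv(α') = inv(20.488°) + 2·(+0.159-0.118)·tan α/(25+36) = 0.01656520  ⇒  α' = 20.69191°
a' = a·cos α / cos α' = 79.4525·cos 20.488°/cos 20.69191° = 79.558798
action lengths: √(r_a1²−r_b1²) = 18.320417, √(r_a2²−r_b2²) = 22.138280
base pitch p_b = π·m·cos α = 7.666184
CR = (18.320417 + 22.138280 − 79.558798·sin 20.69191°)/7.666184 = 1.610602
contact ratio ≈ 1.6106

1.6106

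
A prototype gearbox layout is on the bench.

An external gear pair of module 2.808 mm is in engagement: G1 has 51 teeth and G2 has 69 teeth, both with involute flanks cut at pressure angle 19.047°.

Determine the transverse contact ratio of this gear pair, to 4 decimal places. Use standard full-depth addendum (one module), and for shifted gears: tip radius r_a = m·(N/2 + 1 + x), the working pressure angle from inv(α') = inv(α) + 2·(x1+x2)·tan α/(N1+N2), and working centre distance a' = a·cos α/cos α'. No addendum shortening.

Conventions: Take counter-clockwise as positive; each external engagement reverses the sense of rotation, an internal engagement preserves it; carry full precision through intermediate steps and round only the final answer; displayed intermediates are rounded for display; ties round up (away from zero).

class = single-mesh tooth geometry [involute pair 51T × 69T, m = 2.808]
base radii: r_b1 = 67.683766, r_b2 = 91.572155
tip radii: r_a1 = 74.412000, r_a2 = 99.684000
no profile shift: α' = α, a' = a
action lengths: √(r_a1²−r_b1²) = 30.920115, √(r_a2²−r_b2²) = 39.388328
base pitch p_b = π·m·cos α = 8.338621
CR = (30.920115 + 39.388328 − 168.480000·sin 19.04700°)/8.338621 = 1.837961
contact ratio ≈ 1.8380

1.8380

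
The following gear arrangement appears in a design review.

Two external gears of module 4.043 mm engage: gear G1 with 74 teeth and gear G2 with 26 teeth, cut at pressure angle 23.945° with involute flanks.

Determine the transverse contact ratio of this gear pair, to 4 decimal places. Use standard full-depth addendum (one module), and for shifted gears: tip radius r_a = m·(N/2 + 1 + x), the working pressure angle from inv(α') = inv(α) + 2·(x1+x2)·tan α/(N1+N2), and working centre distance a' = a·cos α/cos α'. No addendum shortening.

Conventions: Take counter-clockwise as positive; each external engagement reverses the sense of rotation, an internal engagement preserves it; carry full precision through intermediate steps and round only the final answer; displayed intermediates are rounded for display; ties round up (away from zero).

1.5489

class = single-mesh tooth geometry [involute pair 74T × 26T, m = 4.043]
base radii: r_b1 = 136.716522, r_b2 = 48.035535
tip radii: r_a1 = 153.634000, r_a2 = 56.602000
no profile shift: α' = α, a' = a
action lengths: √(r_a1²−r_b1²) = 70.085652, √(r_a2²−r_b2²) = 29.939503
base pitch p_b = π·m·cos α = 11.608314
CR = (70.085652 + 29.939503 − 202.150000·sin 23.94500°)/11.608314 = 1.548946
contact ratio ≈ 1.5489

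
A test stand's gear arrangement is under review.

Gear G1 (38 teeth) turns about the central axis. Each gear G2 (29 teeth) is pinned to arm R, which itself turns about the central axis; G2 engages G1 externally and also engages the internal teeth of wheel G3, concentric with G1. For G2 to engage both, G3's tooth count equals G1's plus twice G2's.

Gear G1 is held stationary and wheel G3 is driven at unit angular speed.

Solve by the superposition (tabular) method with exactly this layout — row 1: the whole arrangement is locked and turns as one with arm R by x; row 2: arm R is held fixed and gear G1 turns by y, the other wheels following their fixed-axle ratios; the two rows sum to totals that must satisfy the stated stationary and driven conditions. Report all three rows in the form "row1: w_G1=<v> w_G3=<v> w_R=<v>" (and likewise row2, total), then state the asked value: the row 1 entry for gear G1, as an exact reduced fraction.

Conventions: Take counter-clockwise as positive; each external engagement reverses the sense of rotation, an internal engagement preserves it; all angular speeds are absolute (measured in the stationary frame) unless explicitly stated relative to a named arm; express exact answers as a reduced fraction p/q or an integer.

row1: w_G1=48/67 w_G3=48/67 w_R=48/67
row2: w_G1=-48/67 w_G3=19/67 w_R=0
total: w_G1=0 w_G3=1 w_R=48/67
asked value: 48/67

class = planetary set [G3 = 38+2·29 = 96; Willis about the carrier]
superposition row 1 [locked train]: every member turns x
row 2 (arm held, sun turns y): ω_ring = −(38/96)·y, ω_arm = 0
boundary: total ω_sun = x + y = 0 and total ω_ring = x − (38/96)·y = 1  ⇒  y = -48/67, x = 48/67
row 2 ring = −(38/96)·(-48/67) = 19/67
totals (row 1 + row 2): sun 48/67 + (-48/67) = 0, ring 48/67 + 19/67 = 1, arm 48/67 + 0 = 48/67
asked cell (row1, sun) = 48/67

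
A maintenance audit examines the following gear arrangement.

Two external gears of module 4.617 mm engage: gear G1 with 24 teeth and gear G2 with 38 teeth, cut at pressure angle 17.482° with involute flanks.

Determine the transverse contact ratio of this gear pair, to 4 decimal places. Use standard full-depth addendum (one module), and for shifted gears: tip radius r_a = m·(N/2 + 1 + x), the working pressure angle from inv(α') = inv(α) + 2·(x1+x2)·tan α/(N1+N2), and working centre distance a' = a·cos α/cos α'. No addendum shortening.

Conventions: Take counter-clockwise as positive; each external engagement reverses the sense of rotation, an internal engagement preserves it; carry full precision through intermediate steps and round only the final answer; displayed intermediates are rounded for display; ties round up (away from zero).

1.7727

recognized (one external pair, fixed centres): single-mesh tooth geometry, m = 4.617, N1 = 24, N2 = 38
base radii: r_b1 = 52.844965, r_b2 = 83.671195
tip radii: r_a1 = 60.021000, r_a2 = 92.340000
no profile shift: α' = α, a' = a
action lengths: √(r_a1²−r_b1²) = 28.459271, √(r_a2²−r_b2²) = 39.061576
base pitch p_b = π·m·cos α = 13.834780
CR = (28.459271 + 39.061576 − 143.127000·sin 17.48200°)/13.834780 = 1.772678
contact ratio ≈ 1.7727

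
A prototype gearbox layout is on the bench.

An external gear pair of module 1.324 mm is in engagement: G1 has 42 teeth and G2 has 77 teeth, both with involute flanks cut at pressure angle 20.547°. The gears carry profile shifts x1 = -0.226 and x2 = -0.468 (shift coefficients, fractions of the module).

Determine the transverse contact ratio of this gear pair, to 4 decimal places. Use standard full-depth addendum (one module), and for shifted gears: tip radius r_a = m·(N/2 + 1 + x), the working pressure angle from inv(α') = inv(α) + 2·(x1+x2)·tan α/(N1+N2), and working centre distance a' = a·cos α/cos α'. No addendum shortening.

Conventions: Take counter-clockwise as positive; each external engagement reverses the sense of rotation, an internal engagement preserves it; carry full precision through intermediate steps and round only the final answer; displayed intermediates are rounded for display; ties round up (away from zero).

1.9037

single-mesh involute tooth geometry (42T engaging 77T at module 1.324)
base radii: r_b1 = 26.035237, r_b2 = 47.731268
tip radii: r_a1 = 28.828776, r_a2 = 51.678368
inv(α') = inv(20.547°) + 2·(-0.226-0.468)·tan α/(42+77) = 0.01183529  ⇒  α' = 18.56418°
a' = a·cos α / cos α' = 78.7780·cos 20.547°/cos 18.56418° = 77.815429
action lengths: √(r_a1²−r_b1²) = 12.380014, √(r_a2²−r_b2²) = 19.808577
base pitch p_b = π·m·cos α = 3.894862
CR = (12.380014 + 19.808577 − 77.815429·sin 18.56418°)/3.894862 = 1.903724
contact ratio ≈ 1.9037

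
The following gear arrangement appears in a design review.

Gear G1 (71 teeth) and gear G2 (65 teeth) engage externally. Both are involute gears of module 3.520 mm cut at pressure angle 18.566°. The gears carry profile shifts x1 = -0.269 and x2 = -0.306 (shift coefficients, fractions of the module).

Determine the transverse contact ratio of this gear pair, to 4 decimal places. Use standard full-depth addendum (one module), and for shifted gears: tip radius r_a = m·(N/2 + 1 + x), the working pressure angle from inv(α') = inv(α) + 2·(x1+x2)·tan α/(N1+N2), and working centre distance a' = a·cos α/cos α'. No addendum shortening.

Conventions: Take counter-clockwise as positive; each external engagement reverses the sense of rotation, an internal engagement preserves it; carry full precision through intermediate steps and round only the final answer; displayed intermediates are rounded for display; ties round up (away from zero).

topology: single-mesh involute geometry — m = 3.520, 71T/65T pair
base radii: r_b1 = 118.456771, r_b2 = 108.446340
tip radii: r_a1 = 127.533120, r_a2 = 116.842880
inv(α') = inv(18.566°) + 2·(-0.269-0.306)·tan α/(71+65) = 0.00899873  ⇒  α' = 16.98406°
a' = a·cos α / cos α' = 239.3600·cos 18.566°/cos 16.98406° = 237.250543
action lengths: √(r_a1²−r_b1²) = 47.251349, √(r_a2²−r_b2²) = 43.493102
base pitch p_b = π·m·cos α = 10.482899
CR = (47.251349 + 43.493102 − 237.250543·sin 16.98406°)/10.482899 = 2.045448
contact ratio ≈ 2.0454

2.0454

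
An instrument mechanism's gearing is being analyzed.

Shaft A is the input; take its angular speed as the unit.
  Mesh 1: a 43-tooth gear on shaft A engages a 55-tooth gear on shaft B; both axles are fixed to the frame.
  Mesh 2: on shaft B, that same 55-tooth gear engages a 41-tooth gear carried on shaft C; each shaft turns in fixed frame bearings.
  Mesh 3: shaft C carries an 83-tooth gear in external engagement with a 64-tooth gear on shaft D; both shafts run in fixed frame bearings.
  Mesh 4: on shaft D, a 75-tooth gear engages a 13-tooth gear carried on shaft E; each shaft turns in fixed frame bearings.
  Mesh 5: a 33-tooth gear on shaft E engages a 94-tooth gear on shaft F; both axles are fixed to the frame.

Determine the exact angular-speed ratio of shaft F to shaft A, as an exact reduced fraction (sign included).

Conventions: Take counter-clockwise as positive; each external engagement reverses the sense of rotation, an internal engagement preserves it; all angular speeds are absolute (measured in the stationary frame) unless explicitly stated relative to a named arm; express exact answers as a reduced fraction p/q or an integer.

class = fixed-axis compound train [5 meshes; 5 ratios multiply, 5 sense flips]
mesh 1 [43T→55T]: running ratio 43/55, sense −
mesh 2 [55T→41T]: running ratio 43/41, sense +
mesh 3 [83T→64T]: running ratio 3569/2624, sense −
mesh 4 [75T→13T]: running ratio 267675/34112, sense +
mesh 5 [33T→94T]: running ratio 8833275/3206528, sense −
ω_out/ω_in = -8833275/3206528

-8833275/3206528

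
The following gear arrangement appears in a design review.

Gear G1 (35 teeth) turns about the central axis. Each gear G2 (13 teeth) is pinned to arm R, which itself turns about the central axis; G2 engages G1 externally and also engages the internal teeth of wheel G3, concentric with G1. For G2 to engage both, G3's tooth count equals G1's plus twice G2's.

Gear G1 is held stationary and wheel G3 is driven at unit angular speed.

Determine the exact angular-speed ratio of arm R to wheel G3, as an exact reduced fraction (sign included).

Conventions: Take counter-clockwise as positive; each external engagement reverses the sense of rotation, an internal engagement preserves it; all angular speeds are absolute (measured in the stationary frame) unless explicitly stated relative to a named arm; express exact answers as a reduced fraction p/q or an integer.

61/96

class = planetary set [G3 = 35+2·13 = 61; Willis about the carrier]
ring teeth: 35 + 2·13 = 61
35(ω_sun−ω_arm) = −61(ω_ring−ω_arm),  ω_sun = 0, ω_ring = 1
35(0−ω_arm) = −61(1−ω_arm)  ⇒  96·ω_arm = 61  ⇒  ω_arm = 61/96
ω_out/ω_in = 61/96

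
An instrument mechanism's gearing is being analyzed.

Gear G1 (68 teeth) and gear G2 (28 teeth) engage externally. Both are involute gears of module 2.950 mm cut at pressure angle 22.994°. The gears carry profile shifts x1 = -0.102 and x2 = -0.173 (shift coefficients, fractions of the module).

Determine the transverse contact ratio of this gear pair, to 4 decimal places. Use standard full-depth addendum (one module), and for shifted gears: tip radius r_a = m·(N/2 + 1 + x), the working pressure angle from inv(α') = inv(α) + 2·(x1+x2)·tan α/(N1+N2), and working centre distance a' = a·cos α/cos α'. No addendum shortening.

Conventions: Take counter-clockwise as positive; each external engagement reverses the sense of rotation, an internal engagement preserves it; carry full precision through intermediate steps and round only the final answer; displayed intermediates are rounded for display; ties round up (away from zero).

1.6406

class = single-mesh tooth geometry [involute pair 68T × 28T, m = 2.950]
base radii: r_b1 = 92.330740, r_b2 = 38.018540
tip radii: r_a1 = 102.949100, r_a2 = 43.739650
inv(α') = inv(22.994°) + 2·(-0.102-0.173)·tan α/(68+28) = 0.02059905  ⇒  α' = 22.18957°
a' = a·cos α / cos α' = 141.6000·cos 22.994°/cos 22.18957° = 140.775182
action lengths: √(r_a1²−r_b1²) = 45.536267, √(r_a2²−r_b2²) = 21.627473
base pitch p_b = π·m·cos α = 8.531340
CR = (45.536267 + 21.627473 − 140.775182·sin 22.18957°)/8.531340 = 1.640640
contact ratio ≈ 1.6406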